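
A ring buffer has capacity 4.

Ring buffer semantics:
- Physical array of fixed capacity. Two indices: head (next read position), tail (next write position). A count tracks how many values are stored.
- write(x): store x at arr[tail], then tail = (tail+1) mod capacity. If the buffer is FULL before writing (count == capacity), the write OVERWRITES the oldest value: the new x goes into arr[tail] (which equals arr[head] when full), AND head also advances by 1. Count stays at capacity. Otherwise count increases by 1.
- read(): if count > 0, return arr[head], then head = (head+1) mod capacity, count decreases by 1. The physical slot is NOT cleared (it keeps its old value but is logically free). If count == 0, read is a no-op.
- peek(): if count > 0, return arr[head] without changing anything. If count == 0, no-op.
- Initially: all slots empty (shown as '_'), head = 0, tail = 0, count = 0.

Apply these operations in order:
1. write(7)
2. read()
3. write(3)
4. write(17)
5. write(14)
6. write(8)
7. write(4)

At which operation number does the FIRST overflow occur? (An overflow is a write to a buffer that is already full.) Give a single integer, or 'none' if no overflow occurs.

Answer: 7

Derivation:
After op 1 (write(7)): arr=[7 _ _ _] head=0 tail=1 count=1
After op 2 (read()): arr=[7 _ _ _] head=1 tail=1 count=0
After op 3 (write(3)): arr=[7 3 _ _] head=1 tail=2 count=1
After op 4 (write(17)): arr=[7 3 17 _] head=1 tail=3 count=2
After op 5 (write(14)): arr=[7 3 17 14] head=1 tail=0 count=3
After op 6 (write(8)): arr=[8 3 17 14] head=1 tail=1 count=4
After op 7 (write(4)): arr=[8 4 17 14] head=2 tail=2 count=4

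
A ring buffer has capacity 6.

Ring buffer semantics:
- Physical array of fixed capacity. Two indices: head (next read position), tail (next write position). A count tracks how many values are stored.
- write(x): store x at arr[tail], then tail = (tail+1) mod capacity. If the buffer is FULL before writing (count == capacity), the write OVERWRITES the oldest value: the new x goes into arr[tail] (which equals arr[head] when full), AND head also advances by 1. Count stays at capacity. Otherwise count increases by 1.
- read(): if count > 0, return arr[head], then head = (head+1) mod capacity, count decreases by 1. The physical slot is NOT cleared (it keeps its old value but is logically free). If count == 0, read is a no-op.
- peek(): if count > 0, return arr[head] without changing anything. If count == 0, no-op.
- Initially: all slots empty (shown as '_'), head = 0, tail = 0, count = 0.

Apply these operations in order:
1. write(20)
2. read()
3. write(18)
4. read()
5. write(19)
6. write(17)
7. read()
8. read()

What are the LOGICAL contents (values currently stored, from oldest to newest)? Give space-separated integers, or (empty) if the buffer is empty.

After op 1 (write(20)): arr=[20 _ _ _ _ _] head=0 tail=1 count=1
After op 2 (read()): arr=[20 _ _ _ _ _] head=1 tail=1 count=0
After op 3 (write(18)): arr=[20 18 _ _ _ _] head=1 tail=2 count=1
After op 4 (read()): arr=[20 18 _ _ _ _] head=2 tail=2 count=0
After op 5 (write(19)): arr=[20 18 19 _ _ _] head=2 tail=3 count=1
After op 6 (write(17)): arr=[20 18 19 17 _ _] head=2 tail=4 count=2
After op 7 (read()): arr=[20 18 19 17 _ _] head=3 tail=4 count=1
After op 8 (read()): arr=[20 18 19 17 _ _] head=4 tail=4 count=0

Answer: (empty)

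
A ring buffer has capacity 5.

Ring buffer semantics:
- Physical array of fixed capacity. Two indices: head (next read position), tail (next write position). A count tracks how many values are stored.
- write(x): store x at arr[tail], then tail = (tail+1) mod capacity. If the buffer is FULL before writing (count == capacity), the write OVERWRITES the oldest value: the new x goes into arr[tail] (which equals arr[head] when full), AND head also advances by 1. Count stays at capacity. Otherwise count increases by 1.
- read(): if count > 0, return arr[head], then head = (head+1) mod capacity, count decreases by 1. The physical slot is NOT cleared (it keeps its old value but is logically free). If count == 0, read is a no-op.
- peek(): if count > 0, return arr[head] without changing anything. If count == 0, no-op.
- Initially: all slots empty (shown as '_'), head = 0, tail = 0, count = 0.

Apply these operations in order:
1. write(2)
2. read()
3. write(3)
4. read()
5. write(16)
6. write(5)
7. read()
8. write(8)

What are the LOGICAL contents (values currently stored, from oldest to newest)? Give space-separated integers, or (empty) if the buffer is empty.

Answer: 5 8

Derivation:
After op 1 (write(2)): arr=[2 _ _ _ _] head=0 tail=1 count=1
After op 2 (read()): arr=[2 _ _ _ _] head=1 tail=1 count=0
After op 3 (write(3)): arr=[2 3 _ _ _] head=1 tail=2 count=1
After op 4 (read()): arr=[2 3 _ _ _] head=2 tail=2 count=0
After op 5 (write(16)): arr=[2 3 16 _ _] head=2 tail=3 count=1
After op 6 (write(5)): arr=[2 3 16 5 _] head=2 tail=4 count=2
After op 7 (read()): arr=[2 3 16 5 _] head=3 tail=4 count=1
After op 8 (write(8)): arr=[2 3 16 5 8] head=3 tail=0 count=2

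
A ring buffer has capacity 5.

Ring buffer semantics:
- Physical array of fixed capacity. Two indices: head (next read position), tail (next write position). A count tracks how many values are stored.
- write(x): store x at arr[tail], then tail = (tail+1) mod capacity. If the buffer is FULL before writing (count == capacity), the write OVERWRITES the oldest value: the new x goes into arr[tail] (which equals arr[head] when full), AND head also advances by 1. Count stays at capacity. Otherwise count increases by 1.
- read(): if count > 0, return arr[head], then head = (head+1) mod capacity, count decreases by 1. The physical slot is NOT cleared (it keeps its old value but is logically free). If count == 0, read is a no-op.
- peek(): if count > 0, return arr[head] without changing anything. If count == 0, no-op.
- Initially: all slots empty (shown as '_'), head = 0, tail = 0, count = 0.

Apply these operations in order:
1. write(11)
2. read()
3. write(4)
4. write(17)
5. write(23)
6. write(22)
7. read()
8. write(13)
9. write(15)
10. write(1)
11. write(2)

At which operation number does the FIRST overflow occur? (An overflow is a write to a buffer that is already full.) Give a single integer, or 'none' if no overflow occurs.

After op 1 (write(11)): arr=[11 _ _ _ _] head=0 tail=1 count=1
After op 2 (read()): arr=[11 _ _ _ _] head=1 tail=1 count=0
After op 3 (write(4)): arr=[11 4 _ _ _] head=1 tail=2 count=1
After op 4 (write(17)): arr=[11 4 17 _ _] head=1 tail=3 count=2
After op 5 (write(23)): arr=[11 4 17 23 _] head=1 tail=4 count=3
After op 6 (write(22)): arr=[11 4 17 23 22] head=1 tail=0 count=4
After op 7 (read()): arr=[11 4 17 23 22] head=2 tail=0 count=3
After op 8 (write(13)): arr=[13 4 17 23 22] head=2 tail=1 count=4
After op 9 (write(15)): arr=[13 15 17 23 22] head=2 tail=2 count=5
After op 10 (write(1)): arr=[13 15 1 23 22] head=3 tail=3 count=5
After op 11 (write(2)): arr=[13 15 1 2 22] head=4 tail=4 count=5

Answer: 10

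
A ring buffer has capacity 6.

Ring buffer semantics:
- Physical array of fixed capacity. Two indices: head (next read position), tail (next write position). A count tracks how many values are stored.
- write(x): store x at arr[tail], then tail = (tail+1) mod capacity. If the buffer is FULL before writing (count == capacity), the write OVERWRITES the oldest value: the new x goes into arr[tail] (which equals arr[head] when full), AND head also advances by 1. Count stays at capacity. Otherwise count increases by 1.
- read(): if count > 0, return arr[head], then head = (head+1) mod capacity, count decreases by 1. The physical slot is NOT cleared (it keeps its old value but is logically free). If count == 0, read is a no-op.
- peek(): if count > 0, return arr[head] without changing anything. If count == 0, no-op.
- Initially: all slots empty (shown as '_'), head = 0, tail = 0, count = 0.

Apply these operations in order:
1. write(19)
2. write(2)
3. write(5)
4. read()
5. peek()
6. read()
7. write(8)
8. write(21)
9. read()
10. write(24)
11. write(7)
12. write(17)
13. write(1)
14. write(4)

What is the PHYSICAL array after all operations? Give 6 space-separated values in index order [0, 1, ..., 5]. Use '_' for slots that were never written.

After op 1 (write(19)): arr=[19 _ _ _ _ _] head=0 tail=1 count=1
After op 2 (write(2)): arr=[19 2 _ _ _ _] head=0 tail=2 count=2
After op 3 (write(5)): arr=[19 2 5 _ _ _] head=0 tail=3 count=3
After op 4 (read()): arr=[19 2 5 _ _ _] head=1 tail=3 count=2
After op 5 (peek()): arr=[19 2 5 _ _ _] head=1 tail=3 count=2
After op 6 (read()): arr=[19 2 5 _ _ _] head=2 tail=3 count=1
After op 7 (write(8)): arr=[19 2 5 8 _ _] head=2 tail=4 count=2
After op 8 (write(21)): arr=[19 2 5 8 21 _] head=2 tail=5 count=3
After op 9 (read()): arr=[19 2 5 8 21 _] head=3 tail=5 count=2
After op 10 (write(24)): arr=[19 2 5 8 21 24] head=3 tail=0 count=3
After op 11 (write(7)): arr=[7 2 5 8 21 24] head=3 tail=1 count=4
After op 12 (write(17)): arr=[7 17 5 8 21 24] head=3 tail=2 count=5
After op 13 (write(1)): arr=[7 17 1 8 21 24] head=3 tail=3 count=6
After op 14 (write(4)): arr=[7 17 1 4 21 24] head=4 tail=4 count=6

Answer: 7 17 1 4 21 24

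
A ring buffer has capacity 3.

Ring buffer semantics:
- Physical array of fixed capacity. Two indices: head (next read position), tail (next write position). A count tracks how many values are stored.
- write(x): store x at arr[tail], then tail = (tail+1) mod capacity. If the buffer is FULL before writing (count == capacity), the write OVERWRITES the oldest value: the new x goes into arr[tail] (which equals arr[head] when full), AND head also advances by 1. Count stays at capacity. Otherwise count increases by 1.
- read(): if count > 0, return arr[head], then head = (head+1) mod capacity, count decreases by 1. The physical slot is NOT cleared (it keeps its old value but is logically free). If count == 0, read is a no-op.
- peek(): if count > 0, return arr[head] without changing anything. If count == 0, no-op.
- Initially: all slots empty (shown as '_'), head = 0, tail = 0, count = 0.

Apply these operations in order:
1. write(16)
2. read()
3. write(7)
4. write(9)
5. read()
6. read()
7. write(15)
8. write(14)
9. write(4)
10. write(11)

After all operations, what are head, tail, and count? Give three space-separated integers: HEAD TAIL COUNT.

Answer: 1 1 3

Derivation:
After op 1 (write(16)): arr=[16 _ _] head=0 tail=1 count=1
After op 2 (read()): arr=[16 _ _] head=1 tail=1 count=0
After op 3 (write(7)): arr=[16 7 _] head=1 tail=2 count=1
After op 4 (write(9)): arr=[16 7 9] head=1 tail=0 count=2
After op 5 (read()): arr=[16 7 9] head=2 tail=0 count=1
After op 6 (read()): arr=[16 7 9] head=0 tail=0 count=0
After op 7 (write(15)): arr=[15 7 9] head=0 tail=1 count=1
After op 8 (write(14)): arr=[15 14 9] head=0 tail=2 count=2
After op 9 (write(4)): arr=[15 14 4] head=0 tail=0 count=3
After op 10 (write(11)): arr=[11 14 4] head=1 tail=1 count=3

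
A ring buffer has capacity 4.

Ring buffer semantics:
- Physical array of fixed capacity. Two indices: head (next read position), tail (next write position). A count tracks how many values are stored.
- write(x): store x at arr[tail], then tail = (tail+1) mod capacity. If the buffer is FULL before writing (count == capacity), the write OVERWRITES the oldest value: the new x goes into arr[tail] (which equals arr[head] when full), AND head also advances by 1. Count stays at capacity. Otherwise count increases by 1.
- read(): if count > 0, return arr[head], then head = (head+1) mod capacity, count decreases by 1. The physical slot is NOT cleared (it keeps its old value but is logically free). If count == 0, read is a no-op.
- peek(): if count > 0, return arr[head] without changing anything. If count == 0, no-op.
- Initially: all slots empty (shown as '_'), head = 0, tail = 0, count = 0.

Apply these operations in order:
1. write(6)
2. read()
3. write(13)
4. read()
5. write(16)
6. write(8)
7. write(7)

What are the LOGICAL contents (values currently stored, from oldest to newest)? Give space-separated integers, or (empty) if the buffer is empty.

After op 1 (write(6)): arr=[6 _ _ _] head=0 tail=1 count=1
After op 2 (read()): arr=[6 _ _ _] head=1 tail=1 count=0
After op 3 (write(13)): arr=[6 13 _ _] head=1 tail=2 count=1
After op 4 (read()): arr=[6 13 _ _] head=2 tail=2 count=0
After op 5 (write(16)): arr=[6 13 16 _] head=2 tail=3 count=1
After op 6 (write(8)): arr=[6 13 16 8] head=2 tail=0 count=2
After op 7 (write(7)): arr=[7 13 16 8] head=2 tail=1 count=3

Answer: 16 8 7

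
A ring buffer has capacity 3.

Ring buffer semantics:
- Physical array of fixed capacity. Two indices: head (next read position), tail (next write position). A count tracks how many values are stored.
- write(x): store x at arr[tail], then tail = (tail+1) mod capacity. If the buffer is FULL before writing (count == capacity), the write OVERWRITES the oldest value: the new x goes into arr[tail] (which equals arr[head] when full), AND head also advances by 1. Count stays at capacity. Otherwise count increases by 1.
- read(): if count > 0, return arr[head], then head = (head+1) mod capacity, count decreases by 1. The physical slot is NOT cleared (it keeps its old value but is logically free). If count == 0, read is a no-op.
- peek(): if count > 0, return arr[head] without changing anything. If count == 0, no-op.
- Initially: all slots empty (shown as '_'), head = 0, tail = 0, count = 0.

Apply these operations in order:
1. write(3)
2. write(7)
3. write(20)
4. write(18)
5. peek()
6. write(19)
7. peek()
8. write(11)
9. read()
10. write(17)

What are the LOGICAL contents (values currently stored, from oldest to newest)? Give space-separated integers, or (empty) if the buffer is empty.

Answer: 19 11 17

Derivation:
After op 1 (write(3)): arr=[3 _ _] head=0 tail=1 count=1
After op 2 (write(7)): arr=[3 7 _] head=0 tail=2 count=2
After op 3 (write(20)): arr=[3 7 20] head=0 tail=0 count=3
After op 4 (write(18)): arr=[18 7 20] head=1 tail=1 count=3
After op 5 (peek()): arr=[18 7 20] head=1 tail=1 count=3
After op 6 (write(19)): arr=[18 19 20] head=2 tail=2 count=3
After op 7 (peek()): arr=[18 19 20] head=2 tail=2 count=3
After op 8 (write(11)): arr=[18 19 11] head=0 tail=0 count=3
After op 9 (read()): arr=[18 19 11] head=1 tail=0 count=2
After op 10 (write(17)): arr=[17 19 11] head=1 tail=1 count=3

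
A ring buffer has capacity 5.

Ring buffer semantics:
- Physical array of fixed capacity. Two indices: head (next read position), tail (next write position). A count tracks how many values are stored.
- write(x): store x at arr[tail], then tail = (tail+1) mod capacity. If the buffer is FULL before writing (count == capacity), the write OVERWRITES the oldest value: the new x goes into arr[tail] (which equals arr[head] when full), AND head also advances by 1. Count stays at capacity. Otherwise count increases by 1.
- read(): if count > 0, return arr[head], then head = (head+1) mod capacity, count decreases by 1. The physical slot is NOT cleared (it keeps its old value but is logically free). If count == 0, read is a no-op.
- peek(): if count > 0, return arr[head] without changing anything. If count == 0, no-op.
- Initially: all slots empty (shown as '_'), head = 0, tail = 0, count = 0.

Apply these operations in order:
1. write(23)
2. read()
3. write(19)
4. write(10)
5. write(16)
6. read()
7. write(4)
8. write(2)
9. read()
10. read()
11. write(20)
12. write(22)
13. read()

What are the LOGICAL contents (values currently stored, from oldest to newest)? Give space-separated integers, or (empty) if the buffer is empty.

After op 1 (write(23)): arr=[23 _ _ _ _] head=0 tail=1 count=1
After op 2 (read()): arr=[23 _ _ _ _] head=1 tail=1 count=0
After op 3 (write(19)): arr=[23 19 _ _ _] head=1 tail=2 count=1
After op 4 (write(10)): arr=[23 19 10 _ _] head=1 tail=3 count=2
After op 5 (write(16)): arr=[23 19 10 16 _] head=1 tail=4 count=3
After op 6 (read()): arr=[23 19 10 16 _] head=2 tail=4 count=2
After op 7 (write(4)): arr=[23 19 10 16 4] head=2 tail=0 count=3
After op 8 (write(2)): arr=[2 19 10 16 4] head=2 tail=1 count=4
After op 9 (read()): arr=[2 19 10 16 4] head=3 tail=1 count=3
After op 10 (read()): arr=[2 19 10 16 4] head=4 tail=1 count=2
After op 11 (write(20)): arr=[2 20 10 16 4] head=4 tail=2 count=3
After op 12 (write(22)): arr=[2 20 22 16 4] head=4 tail=3 count=4
After op 13 (read()): arr=[2 20 22 16 4] head=0 tail=3 count=3

Answer: 2 20 22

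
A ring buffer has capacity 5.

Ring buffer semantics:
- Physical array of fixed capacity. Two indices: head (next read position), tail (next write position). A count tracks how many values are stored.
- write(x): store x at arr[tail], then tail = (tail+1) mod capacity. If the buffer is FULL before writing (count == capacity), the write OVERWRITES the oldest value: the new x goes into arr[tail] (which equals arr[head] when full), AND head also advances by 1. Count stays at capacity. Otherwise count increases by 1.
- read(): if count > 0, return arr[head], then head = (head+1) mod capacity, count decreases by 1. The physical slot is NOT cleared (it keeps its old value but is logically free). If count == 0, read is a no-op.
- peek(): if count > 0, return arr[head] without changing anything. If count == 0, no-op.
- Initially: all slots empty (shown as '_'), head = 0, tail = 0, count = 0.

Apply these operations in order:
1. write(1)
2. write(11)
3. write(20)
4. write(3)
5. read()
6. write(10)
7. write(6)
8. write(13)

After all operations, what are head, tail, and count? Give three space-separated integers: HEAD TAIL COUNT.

After op 1 (write(1)): arr=[1 _ _ _ _] head=0 tail=1 count=1
After op 2 (write(11)): arr=[1 11 _ _ _] head=0 tail=2 count=2
After op 3 (write(20)): arr=[1 11 20 _ _] head=0 tail=3 count=3
After op 4 (write(3)): arr=[1 11 20 3 _] head=0 tail=4 count=4
After op 5 (read()): arr=[1 11 20 3 _] head=1 tail=4 count=3
After op 6 (write(10)): arr=[1 11 20 3 10] head=1 tail=0 count=4
After op 7 (write(6)): arr=[6 11 20 3 10] head=1 tail=1 count=5
After op 8 (write(13)): arr=[6 13 20 3 10] head=2 tail=2 count=5

Answer: 2 2 5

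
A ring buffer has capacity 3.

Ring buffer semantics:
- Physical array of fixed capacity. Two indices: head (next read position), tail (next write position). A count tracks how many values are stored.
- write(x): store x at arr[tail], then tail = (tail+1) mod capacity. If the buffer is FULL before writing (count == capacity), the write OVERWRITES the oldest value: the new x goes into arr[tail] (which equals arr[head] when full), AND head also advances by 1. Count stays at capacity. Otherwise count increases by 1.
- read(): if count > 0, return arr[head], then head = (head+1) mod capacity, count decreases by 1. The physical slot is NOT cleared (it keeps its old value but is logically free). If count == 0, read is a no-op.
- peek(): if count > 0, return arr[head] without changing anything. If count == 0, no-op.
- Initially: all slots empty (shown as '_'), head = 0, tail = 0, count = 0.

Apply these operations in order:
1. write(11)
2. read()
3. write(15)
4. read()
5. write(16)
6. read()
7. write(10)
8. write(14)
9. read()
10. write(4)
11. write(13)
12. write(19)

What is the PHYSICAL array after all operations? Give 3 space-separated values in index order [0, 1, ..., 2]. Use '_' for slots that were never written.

Answer: 13 19 4

Derivation:
After op 1 (write(11)): arr=[11 _ _] head=0 tail=1 count=1
After op 2 (read()): arr=[11 _ _] head=1 tail=1 count=0
After op 3 (write(15)): arr=[11 15 _] head=1 tail=2 count=1
After op 4 (read()): arr=[11 15 _] head=2 tail=2 count=0
After op 5 (write(16)): arr=[11 15 16] head=2 tail=0 count=1
After op 6 (read()): arr=[11 15 16] head=0 tail=0 count=0
After op 7 (write(10)): arr=[10 15 16] head=0 tail=1 count=1
After op 8 (write(14)): arr=[10 14 16] head=0 tail=2 count=2
After op 9 (read()): arr=[10 14 16] head=1 tail=2 count=1
After op 10 (write(4)): arr=[10 14 4] head=1 tail=0 count=2
After op 11 (write(13)): arr=[13 14 4] head=1 tail=1 count=3
After op 12 (write(19)): arr=[13 19 4] head=2 tail=2 count=3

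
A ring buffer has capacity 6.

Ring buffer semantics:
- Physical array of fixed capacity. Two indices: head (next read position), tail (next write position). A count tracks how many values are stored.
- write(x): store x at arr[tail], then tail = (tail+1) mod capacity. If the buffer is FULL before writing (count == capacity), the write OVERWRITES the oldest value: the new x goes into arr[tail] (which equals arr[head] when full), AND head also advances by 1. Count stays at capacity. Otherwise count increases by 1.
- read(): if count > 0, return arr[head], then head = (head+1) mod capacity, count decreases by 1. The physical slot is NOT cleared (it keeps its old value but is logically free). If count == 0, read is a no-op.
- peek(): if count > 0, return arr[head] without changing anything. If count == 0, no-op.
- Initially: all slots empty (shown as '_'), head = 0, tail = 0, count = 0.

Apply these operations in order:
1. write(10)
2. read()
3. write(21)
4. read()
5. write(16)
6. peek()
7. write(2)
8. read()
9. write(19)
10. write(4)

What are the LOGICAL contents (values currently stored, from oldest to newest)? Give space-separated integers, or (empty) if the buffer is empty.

After op 1 (write(10)): arr=[10 _ _ _ _ _] head=0 tail=1 count=1
After op 2 (read()): arr=[10 _ _ _ _ _] head=1 tail=1 count=0
After op 3 (write(21)): arr=[10 21 _ _ _ _] head=1 tail=2 count=1
After op 4 (read()): arr=[10 21 _ _ _ _] head=2 tail=2 count=0
After op 5 (write(16)): arr=[10 21 16 _ _ _] head=2 tail=3 count=1
After op 6 (peek()): arr=[10 21 16 _ _ _] head=2 tail=3 count=1
After op 7 (write(2)): arr=[10 21 16 2 _ _] head=2 tail=4 count=2
After op 8 (read()): arr=[10 21 16 2 _ _] head=3 tail=4 count=1
After op 9 (write(19)): arr=[10 21 16 2 19 _] head=3 tail=5 count=2
After op 10 (write(4)): arr=[10 21 16 2 19 4] head=3 tail=0 count=3

Answer: 2 19 4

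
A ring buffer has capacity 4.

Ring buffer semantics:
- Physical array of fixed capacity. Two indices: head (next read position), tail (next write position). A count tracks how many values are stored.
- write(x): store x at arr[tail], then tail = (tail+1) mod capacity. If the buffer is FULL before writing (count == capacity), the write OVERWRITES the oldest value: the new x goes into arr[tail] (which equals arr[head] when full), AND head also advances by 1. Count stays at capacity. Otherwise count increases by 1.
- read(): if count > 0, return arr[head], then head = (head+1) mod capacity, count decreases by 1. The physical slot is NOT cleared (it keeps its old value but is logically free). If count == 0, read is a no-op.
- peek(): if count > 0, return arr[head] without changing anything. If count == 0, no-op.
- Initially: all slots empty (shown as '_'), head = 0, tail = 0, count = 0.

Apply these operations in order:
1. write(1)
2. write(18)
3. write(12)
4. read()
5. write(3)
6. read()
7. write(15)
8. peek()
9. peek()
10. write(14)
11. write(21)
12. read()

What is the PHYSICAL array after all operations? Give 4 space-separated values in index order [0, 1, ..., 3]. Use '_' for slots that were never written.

Answer: 15 14 21 3

Derivation:
After op 1 (write(1)): arr=[1 _ _ _] head=0 tail=1 count=1
After op 2 (write(18)): arr=[1 18 _ _] head=0 tail=2 count=2
After op 3 (write(12)): arr=[1 18 12 _] head=0 tail=3 count=3
After op 4 (read()): arr=[1 18 12 _] head=1 tail=3 count=2
After op 5 (write(3)): arr=[1 18 12 3] head=1 tail=0 count=3
After op 6 (read()): arr=[1 18 12 3] head=2 tail=0 count=2
After op 7 (write(15)): arr=[15 18 12 3] head=2 tail=1 count=3
After op 8 (peek()): arr=[15 18 12 3] head=2 tail=1 count=3
After op 9 (peek()): arr=[15 18 12 3] head=2 tail=1 count=3
After op 10 (write(14)): arr=[15 14 12 3] head=2 tail=2 count=4
After op 11 (write(21)): arr=[15 14 21 3] head=3 tail=3 count=4
After op 12 (read()): arr=[15 14 21 3] head=0 tail=3 count=3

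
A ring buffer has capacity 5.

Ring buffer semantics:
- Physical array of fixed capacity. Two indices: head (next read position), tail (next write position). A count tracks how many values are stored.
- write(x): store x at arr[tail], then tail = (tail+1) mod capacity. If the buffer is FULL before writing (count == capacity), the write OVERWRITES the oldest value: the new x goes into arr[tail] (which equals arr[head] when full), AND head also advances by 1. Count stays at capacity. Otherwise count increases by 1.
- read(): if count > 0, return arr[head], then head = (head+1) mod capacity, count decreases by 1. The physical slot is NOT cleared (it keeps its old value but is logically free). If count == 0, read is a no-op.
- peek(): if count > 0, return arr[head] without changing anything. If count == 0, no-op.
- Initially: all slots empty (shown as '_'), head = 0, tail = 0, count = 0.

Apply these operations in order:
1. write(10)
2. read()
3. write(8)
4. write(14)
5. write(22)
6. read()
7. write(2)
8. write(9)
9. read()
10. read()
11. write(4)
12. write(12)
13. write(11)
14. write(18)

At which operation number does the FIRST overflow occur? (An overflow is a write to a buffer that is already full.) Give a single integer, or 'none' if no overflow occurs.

After op 1 (write(10)): arr=[10 _ _ _ _] head=0 tail=1 count=1
After op 2 (read()): arr=[10 _ _ _ _] head=1 tail=1 count=0
After op 3 (write(8)): arr=[10 8 _ _ _] head=1 tail=2 count=1
After op 4 (write(14)): arr=[10 8 14 _ _] head=1 tail=3 count=2
After op 5 (write(22)): arr=[10 8 14 22 _] head=1 tail=4 count=3
After op 6 (read()): arr=[10 8 14 22 _] head=2 tail=4 count=2
After op 7 (write(2)): arr=[10 8 14 22 2] head=2 tail=0 count=3
After op 8 (write(9)): arr=[9 8 14 22 2] head=2 tail=1 count=4
After op 9 (read()): arr=[9 8 14 22 2] head=3 tail=1 count=3
After op 10 (read()): arr=[9 8 14 22 2] head=4 tail=1 count=2
After op 11 (write(4)): arr=[9 4 14 22 2] head=4 tail=2 count=3
After op 12 (write(12)): arr=[9 4 12 22 2] head=4 tail=3 count=4
After op 13 (write(11)): arr=[9 4 12 11 2] head=4 tail=4 count=5
After op 14 (write(18)): arr=[9 4 12 11 18] head=0 tail=0 count=5

Answer: 14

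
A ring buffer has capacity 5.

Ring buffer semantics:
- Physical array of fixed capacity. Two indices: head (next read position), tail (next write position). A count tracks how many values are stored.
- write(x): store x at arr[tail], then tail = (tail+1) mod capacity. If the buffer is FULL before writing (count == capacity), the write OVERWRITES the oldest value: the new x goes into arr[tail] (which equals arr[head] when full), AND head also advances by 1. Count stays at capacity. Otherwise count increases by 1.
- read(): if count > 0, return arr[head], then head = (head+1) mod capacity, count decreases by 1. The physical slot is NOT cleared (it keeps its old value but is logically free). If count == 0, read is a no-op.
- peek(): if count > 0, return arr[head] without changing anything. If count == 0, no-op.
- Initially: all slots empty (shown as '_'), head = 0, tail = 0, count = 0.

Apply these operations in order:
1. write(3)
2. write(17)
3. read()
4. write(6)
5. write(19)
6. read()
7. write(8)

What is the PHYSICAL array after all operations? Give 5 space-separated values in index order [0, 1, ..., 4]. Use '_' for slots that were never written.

Answer: 3 17 6 19 8

Derivation:
After op 1 (write(3)): arr=[3 _ _ _ _] head=0 tail=1 count=1
After op 2 (write(17)): arr=[3 17 _ _ _] head=0 tail=2 count=2
After op 3 (read()): arr=[3 17 _ _ _] head=1 tail=2 count=1
After op 4 (write(6)): arr=[3 17 6 _ _] head=1 tail=3 count=2
After op 5 (write(19)): arr=[3 17 6 19 _] head=1 tail=4 count=3
After op 6 (read()): arr=[3 17 6 19 _] head=2 tail=4 count=2
After op 7 (write(8)): arr=[3 17 6 19 8] head=2 tail=0 count=3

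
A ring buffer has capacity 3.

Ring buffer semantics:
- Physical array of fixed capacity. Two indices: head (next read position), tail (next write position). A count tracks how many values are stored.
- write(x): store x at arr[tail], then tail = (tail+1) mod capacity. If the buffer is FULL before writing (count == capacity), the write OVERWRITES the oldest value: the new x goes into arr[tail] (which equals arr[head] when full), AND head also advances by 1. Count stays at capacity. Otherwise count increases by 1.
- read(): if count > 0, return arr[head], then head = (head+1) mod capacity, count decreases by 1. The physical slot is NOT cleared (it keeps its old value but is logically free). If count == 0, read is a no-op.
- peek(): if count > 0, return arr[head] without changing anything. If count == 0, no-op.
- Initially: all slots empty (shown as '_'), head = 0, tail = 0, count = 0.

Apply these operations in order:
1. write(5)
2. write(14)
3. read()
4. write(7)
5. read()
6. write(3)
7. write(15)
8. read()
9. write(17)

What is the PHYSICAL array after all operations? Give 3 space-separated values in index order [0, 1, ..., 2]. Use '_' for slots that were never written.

Answer: 3 15 17

Derivation:
After op 1 (write(5)): arr=[5 _ _] head=0 tail=1 count=1
After op 2 (write(14)): arr=[5 14 _] head=0 tail=2 count=2
After op 3 (read()): arr=[5 14 _] head=1 tail=2 count=1
After op 4 (write(7)): arr=[5 14 7] head=1 tail=0 count=2
After op 5 (read()): arr=[5 14 7] head=2 tail=0 count=1
After op 6 (write(3)): arr=[3 14 7] head=2 tail=1 count=2
After op 7 (write(15)): arr=[3 15 7] head=2 tail=2 count=3
After op 8 (read()): arr=[3 15 7] head=0 tail=2 count=2
After op 9 (write(17)): arr=[3 15 17] head=0 tail=0 count=3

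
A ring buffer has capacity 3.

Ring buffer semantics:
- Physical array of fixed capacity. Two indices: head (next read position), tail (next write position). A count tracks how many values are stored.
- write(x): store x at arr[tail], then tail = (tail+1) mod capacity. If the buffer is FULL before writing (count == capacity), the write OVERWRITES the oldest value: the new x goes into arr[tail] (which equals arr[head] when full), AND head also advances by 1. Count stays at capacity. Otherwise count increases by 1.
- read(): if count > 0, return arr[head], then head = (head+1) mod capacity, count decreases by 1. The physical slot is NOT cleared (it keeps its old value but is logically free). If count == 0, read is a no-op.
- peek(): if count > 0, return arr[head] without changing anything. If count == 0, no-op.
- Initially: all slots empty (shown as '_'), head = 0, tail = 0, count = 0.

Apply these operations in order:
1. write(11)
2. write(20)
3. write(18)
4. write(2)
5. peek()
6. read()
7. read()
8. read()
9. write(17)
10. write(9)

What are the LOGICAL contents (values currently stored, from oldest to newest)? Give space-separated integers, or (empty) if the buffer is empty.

Answer: 17 9

Derivation:
After op 1 (write(11)): arr=[11 _ _] head=0 tail=1 count=1
After op 2 (write(20)): arr=[11 20 _] head=0 tail=2 count=2
After op 3 (write(18)): arr=[11 20 18] head=0 tail=0 count=3
After op 4 (write(2)): arr=[2 20 18] head=1 tail=1 count=3
After op 5 (peek()): arr=[2 20 18] head=1 tail=1 count=3
After op 6 (read()): arr=[2 20 18] head=2 tail=1 count=2
After op 7 (read()): arr=[2 20 18] head=0 tail=1 count=1
After op 8 (read()): arr=[2 20 18] head=1 tail=1 count=0
After op 9 (write(17)): arr=[2 17 18] head=1 tail=2 count=1
After op 10 (write(9)): arr=[2 17 9] head=1 tail=0 count=2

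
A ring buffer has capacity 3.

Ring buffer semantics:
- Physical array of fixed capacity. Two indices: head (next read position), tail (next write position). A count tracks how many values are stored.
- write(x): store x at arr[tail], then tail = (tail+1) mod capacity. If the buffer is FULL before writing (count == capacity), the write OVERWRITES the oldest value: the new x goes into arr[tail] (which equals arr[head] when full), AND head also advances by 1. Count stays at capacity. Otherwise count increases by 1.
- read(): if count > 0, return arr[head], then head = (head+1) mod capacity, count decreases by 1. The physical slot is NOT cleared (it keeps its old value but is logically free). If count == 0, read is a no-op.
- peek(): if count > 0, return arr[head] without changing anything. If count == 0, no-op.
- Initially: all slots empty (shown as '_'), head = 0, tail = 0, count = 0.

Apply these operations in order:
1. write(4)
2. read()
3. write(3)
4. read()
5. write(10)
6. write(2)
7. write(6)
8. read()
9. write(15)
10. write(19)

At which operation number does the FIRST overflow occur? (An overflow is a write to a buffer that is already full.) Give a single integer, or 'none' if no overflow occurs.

After op 1 (write(4)): arr=[4 _ _] head=0 tail=1 count=1
After op 2 (read()): arr=[4 _ _] head=1 tail=1 count=0
After op 3 (write(3)): arr=[4 3 _] head=1 tail=2 count=1
After op 4 (read()): arr=[4 3 _] head=2 tail=2 count=0
After op 5 (write(10)): arr=[4 3 10] head=2 tail=0 count=1
After op 6 (write(2)): arr=[2 3 10] head=2 tail=1 count=2
After op 7 (write(6)): arr=[2 6 10] head=2 tail=2 count=3
After op 8 (read()): arr=[2 6 10] head=0 tail=2 count=2
After op 9 (write(15)): arr=[2 6 15] head=0 tail=0 count=3
After op 10 (write(19)): arr=[19 6 15] head=1 tail=1 count=3

Answer: 10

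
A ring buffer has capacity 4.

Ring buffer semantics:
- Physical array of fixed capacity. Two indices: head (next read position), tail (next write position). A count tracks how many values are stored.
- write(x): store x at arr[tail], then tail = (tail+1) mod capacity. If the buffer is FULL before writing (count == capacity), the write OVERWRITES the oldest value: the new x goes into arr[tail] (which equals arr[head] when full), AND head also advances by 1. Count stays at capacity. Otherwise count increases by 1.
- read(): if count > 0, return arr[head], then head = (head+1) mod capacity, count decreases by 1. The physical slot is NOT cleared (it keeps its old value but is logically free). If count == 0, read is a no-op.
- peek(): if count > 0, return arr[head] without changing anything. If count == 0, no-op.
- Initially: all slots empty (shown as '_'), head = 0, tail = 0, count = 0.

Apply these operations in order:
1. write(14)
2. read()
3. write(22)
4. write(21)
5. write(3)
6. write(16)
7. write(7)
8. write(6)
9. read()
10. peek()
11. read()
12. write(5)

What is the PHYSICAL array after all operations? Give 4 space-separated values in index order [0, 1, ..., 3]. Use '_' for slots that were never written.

Answer: 16 7 6 5

Derivation:
After op 1 (write(14)): arr=[14 _ _ _] head=0 tail=1 count=1
After op 2 (read()): arr=[14 _ _ _] head=1 tail=1 count=0
After op 3 (write(22)): arr=[14 22 _ _] head=1 tail=2 count=1
After op 4 (write(21)): arr=[14 22 21 _] head=1 tail=3 count=2
After op 5 (write(3)): arr=[14 22 21 3] head=1 tail=0 count=3
After op 6 (write(16)): arr=[16 22 21 3] head=1 tail=1 count=4
After op 7 (write(7)): arr=[16 7 21 3] head=2 tail=2 count=4
After op 8 (write(6)): arr=[16 7 6 3] head=3 tail=3 count=4
After op 9 (read()): arr=[16 7 6 3] head=0 tail=3 count=3
After op 10 (peek()): arr=[16 7 6 3] head=0 tail=3 count=3
After op 11 (read()): arr=[16 7 6 3] head=1 tail=3 count=2
After op 12 (write(5)): arr=[16 7 6 5] head=1 tail=0 count=3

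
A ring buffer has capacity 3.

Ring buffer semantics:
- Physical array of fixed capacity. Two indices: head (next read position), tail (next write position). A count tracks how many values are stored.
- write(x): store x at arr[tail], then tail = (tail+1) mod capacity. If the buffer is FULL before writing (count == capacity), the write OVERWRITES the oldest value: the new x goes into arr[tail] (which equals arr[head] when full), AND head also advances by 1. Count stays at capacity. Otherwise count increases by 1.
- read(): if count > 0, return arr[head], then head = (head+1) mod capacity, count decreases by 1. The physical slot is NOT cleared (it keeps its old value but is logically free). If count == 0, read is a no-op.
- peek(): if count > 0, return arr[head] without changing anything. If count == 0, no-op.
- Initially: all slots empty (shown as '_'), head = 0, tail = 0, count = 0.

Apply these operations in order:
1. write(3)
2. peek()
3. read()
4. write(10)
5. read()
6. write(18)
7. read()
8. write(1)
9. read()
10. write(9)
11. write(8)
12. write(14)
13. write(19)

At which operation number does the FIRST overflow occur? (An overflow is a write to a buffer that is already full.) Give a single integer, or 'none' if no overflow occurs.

After op 1 (write(3)): arr=[3 _ _] head=0 tail=1 count=1
After op 2 (peek()): arr=[3 _ _] head=0 tail=1 count=1
After op 3 (read()): arr=[3 _ _] head=1 tail=1 count=0
After op 4 (write(10)): arr=[3 10 _] head=1 tail=2 count=1
After op 5 (read()): arr=[3 10 _] head=2 tail=2 count=0
After op 6 (write(18)): arr=[3 10 18] head=2 tail=0 count=1
After op 7 (read()): arr=[3 10 18] head=0 tail=0 count=0
After op 8 (write(1)): arr=[1 10 18] head=0 tail=1 count=1
After op 9 (read()): arr=[1 10 18] head=1 tail=1 count=0
After op 10 (write(9)): arr=[1 9 18] head=1 tail=2 count=1
After op 11 (write(8)): arr=[1 9 8] head=1 tail=0 count=2
After op 12 (write(14)): arr=[14 9 8] head=1 tail=1 count=3
After op 13 (write(19)): arr=[14 19 8] head=2 tail=2 count=3

Answer: 13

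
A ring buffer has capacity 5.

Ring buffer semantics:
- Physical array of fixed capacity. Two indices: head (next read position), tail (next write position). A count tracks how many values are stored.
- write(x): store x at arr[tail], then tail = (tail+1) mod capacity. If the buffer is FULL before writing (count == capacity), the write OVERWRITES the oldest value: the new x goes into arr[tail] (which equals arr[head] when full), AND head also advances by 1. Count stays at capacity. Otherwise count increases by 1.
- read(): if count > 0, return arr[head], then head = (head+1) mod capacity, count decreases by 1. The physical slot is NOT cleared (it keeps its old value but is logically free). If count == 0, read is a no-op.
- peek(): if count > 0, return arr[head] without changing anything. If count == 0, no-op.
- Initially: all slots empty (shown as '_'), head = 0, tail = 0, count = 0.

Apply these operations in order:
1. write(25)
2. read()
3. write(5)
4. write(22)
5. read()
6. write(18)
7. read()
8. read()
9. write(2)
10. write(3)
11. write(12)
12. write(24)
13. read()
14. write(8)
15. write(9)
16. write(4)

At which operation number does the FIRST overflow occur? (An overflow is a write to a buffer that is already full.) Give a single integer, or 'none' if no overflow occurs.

Answer: 16

Derivation:
After op 1 (write(25)): arr=[25 _ _ _ _] head=0 tail=1 count=1
After op 2 (read()): arr=[25 _ _ _ _] head=1 tail=1 count=0
After op 3 (write(5)): arr=[25 5 _ _ _] head=1 tail=2 count=1
After op 4 (write(22)): arr=[25 5 22 _ _] head=1 tail=3 count=2
After op 5 (read()): arr=[25 5 22 _ _] head=2 tail=3 count=1
After op 6 (write(18)): arr=[25 5 22 18 _] head=2 tail=4 count=2
After op 7 (read()): arr=[25 5 22 18 _] head=3 tail=4 count=1
After op 8 (read()): arr=[25 5 22 18 _] head=4 tail=4 count=0
After op 9 (write(2)): arr=[25 5 22 18 2] head=4 tail=0 count=1
After op 10 (write(3)): arr=[3 5 22 18 2] head=4 tail=1 count=2
After op 11 (write(12)): arr=[3 12 22 18 2] head=4 tail=2 count=3
After op 12 (write(24)): arr=[3 12 24 18 2] head=4 tail=3 count=4
After op 13 (read()): arr=[3 12 24 18 2] head=0 tail=3 count=3
After op 14 (write(8)): arr=[3 12 24 8 2] head=0 tail=4 count=4
After op 15 (write(9)): arr=[3 12 24 8 9] head=0 tail=0 count=5
After op 16 (write(4)): arr=[4 12 24 8 9] head=1 tail=1 count=5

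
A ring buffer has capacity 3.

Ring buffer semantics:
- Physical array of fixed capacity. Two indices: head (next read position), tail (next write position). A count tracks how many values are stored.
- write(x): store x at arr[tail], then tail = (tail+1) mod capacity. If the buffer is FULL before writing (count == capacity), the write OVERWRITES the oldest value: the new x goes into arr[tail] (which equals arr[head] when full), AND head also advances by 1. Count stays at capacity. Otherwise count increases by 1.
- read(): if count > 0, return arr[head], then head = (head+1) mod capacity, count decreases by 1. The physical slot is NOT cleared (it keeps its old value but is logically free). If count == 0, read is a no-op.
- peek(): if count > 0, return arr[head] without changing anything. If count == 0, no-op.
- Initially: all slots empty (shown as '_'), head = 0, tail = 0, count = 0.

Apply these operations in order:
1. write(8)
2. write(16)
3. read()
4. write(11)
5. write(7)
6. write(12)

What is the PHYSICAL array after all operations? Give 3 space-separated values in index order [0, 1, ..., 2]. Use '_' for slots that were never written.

Answer: 7 12 11

Derivation:
After op 1 (write(8)): arr=[8 _ _] head=0 tail=1 count=1
After op 2 (write(16)): arr=[8 16 _] head=0 tail=2 count=2
After op 3 (read()): arr=[8 16 _] head=1 tail=2 count=1
After op 4 (write(11)): arr=[8 16 11] head=1 tail=0 count=2
After op 5 (write(7)): arr=[7 16 11] head=1 tail=1 count=3
After op 6 (write(12)): arr=[7 12 11] head=2 tail=2 count=3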